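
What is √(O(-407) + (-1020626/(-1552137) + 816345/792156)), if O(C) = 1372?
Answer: √57685567580311972446978735/204922439562 ≈ 37.063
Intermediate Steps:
√(O(-407) + (-1020626/(-1552137) + 816345/792156)) = √(1372 + (-1020626/(-1552137) + 816345/792156)) = √(1372 + (-1020626*(-1/1552137) + 816345*(1/792156))) = √(1372 + (1020626/1552137 + 272115/264052)) = √(1372 + 691858096307/409844879124) = √(562999032254435/409844879124) = √57685567580311972446978735/204922439562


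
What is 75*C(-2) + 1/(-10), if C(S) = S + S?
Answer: -3001/10 ≈ -300.10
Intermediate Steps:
C(S) = 2*S
75*C(-2) + 1/(-10) = 75*(2*(-2)) + 1/(-10) = 75*(-4) - 1/10 = -300 - 1/10 = -3001/10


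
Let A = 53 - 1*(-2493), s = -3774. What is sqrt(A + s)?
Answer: 2*I*sqrt(307) ≈ 35.043*I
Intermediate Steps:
A = 2546 (A = 53 + 2493 = 2546)
sqrt(A + s) = sqrt(2546 - 3774) = sqrt(-1228) = 2*I*sqrt(307)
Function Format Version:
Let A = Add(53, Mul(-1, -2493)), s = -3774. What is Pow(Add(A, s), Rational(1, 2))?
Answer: Mul(2, I, Pow(307, Rational(1, 2))) ≈ Mul(35.043, I)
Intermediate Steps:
A = 2546 (A = Add(53, 2493) = 2546)
Pow(Add(A, s), Rational(1, 2)) = Pow(Add(2546, -3774), Rational(1, 2)) = Pow(-1228, Rational(1, 2)) = Mul(2, I, Pow(307, Rational(1, 2)))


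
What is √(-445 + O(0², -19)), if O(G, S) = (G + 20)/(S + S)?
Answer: I*√160835/19 ≈ 21.107*I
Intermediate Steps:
O(G, S) = (20 + G)/(2*S) (O(G, S) = (20 + G)/((2*S)) = (20 + G)*(1/(2*S)) = (20 + G)/(2*S))
√(-445 + O(0², -19)) = √(-445 + (½)*(20 + 0²)/(-19)) = √(-445 + (½)*(-1/19)*(20 + 0)) = √(-445 + (½)*(-1/19)*20) = √(-445 - 10/19) = √(-8465/19) = I*√160835/19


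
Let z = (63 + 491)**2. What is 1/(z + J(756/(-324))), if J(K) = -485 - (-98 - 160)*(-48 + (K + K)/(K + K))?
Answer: 1/294305 ≈ 3.3978e-6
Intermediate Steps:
z = 306916 (z = 554**2 = 306916)
J(K) = -12611 (J(K) = -485 - (-258)*(-48 + (2*K)/((2*K))) = -485 - (-258)*(-48 + (2*K)*(1/(2*K))) = -485 - (-258)*(-48 + 1) = -485 - (-258)*(-47) = -485 - 1*12126 = -485 - 12126 = -12611)
1/(z + J(756/(-324))) = 1/(306916 - 12611) = 1/294305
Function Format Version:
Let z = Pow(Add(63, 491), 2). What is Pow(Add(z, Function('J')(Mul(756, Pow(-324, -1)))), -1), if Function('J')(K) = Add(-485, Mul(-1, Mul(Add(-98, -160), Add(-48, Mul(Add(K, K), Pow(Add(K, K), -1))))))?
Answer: Rational(1, 294305) ≈ 3.3978e-6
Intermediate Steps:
z = 306916 (z = Pow(554, 2) = 306916)
Function('J')(K) = -12611 (Function('J')(K) = Add(-485, Mul(-1, Mul(-258, Add(-48, Mul(Mul(2, K), Pow(Mul(2, K), -1)))))) = Add(-485, Mul(-1, Mul(-258, Add(-48, Mul(Mul(2, K), Mul(Rational(1, 2), Pow(K, -1))))))) = Add(-485, Mul(-1, Mul(-258, Add(-48, 1)))) = Add(-485, Mul(-1, Mul(-258, -47))) = Add(-485, Mul(-1, 12126)) = Add(-485, -12126) = -12611)
Pow(Add(z, Function('J')(Mul(756, Pow(-324, -1)))), -1) = Pow(Add(306916, -12611), -1) = Pow(294305, -1) = Rational(1, 294305)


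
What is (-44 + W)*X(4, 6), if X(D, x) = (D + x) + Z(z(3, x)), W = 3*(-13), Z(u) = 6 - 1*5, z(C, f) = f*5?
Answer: -913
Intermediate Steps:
z(C, f) = 5*f
Z(u) = 1 (Z(u) = 6 - 5 = 1)
W = -39
X(D, x) = 1 + D + x (X(D, x) = (D + x) + 1 = 1 + D + x)
(-44 + W)*X(4, 6) = (-44 - 39)*(1 + 4 + 6) = -83*11 = -913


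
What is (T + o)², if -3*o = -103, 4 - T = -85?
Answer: 136900/9 ≈ 15211.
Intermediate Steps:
T = 89 (T = 4 - 1*(-85) = 4 + 85 = 89)
o = 103/3 (o = -⅓*(-103) = 103/3 ≈ 34.333)
(T + o)² = (89 + 103/3)² = (370/3)² = 136900/9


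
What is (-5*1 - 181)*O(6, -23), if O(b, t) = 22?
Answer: -4092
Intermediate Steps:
(-5*1 - 181)*O(6, -23) = (-5*1 - 181)*22 = (-5 - 181)*22 = -186*22 = -4092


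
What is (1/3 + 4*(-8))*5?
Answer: -475/3 ≈ -158.33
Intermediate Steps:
(1/3 + 4*(-8))*5 = (⅓ - 32)*5 = -95/3*5 = -475/3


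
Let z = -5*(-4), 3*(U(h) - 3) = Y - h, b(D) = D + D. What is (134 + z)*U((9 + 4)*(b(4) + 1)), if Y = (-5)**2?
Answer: -12782/3 ≈ -4260.7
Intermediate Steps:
Y = 25
b(D) = 2*D
U(h) = 34/3 - h/3 (U(h) = 3 + (25 - h)/3 = 3 + (25/3 - h/3) = 34/3 - h/3)
z = 20
(134 + z)*U((9 + 4)*(b(4) + 1)) = (134 + 20)*(34/3 - (9 + 4)*(2*4 + 1)/3) = 154*(34/3 - 13*(8 + 1)/3) = 154*(34/3 - 13*9/3) = 154*(34/3 - 1/3*117) = 154*(34/3 - 39) = 154*(-83/3) = -12782/3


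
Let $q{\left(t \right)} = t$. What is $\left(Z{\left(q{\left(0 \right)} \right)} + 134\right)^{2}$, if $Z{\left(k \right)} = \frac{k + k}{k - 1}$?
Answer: $17956$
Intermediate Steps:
$Z{\left(k \right)} = \frac{2 k}{-1 + k}$ ($Z{\left(k \right)} = \frac{2 k}{k + \left(-1 + 0\right)} = \frac{2 k}{k - 1} = \frac{2 k}{-1 + k}$)
$\left(Z{\left(q{\left(0 \right)} \right)} + 134\right)^{2} = \left(2 \cdot 0 \frac{1}{-1 + 0} + 134\right)^{2} = \left(2 \cdot 0 \frac{1}{-1} + 134\right)^{2} = \left(2 \cdot 0 \left(-1\right) + 134\right)^{2} = \left(0 + 134\right)^{2} = 134^{2} = 17956$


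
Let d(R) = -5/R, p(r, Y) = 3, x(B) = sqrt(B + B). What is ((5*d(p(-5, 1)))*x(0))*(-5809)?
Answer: 0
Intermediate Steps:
x(B) = sqrt(2)*sqrt(B) (x(B) = sqrt(2*B) = sqrt(2)*sqrt(B))
((5*d(p(-5, 1)))*x(0))*(-5809) = ((5*(-5/3))*(sqrt(2)*sqrt(0)))*(-5809) = ((5*(-5*1/3))*(sqrt(2)*0))*(-5809) = ((5*(-5/3))*0)*(-5809) = -25/3*0*(-5809) = 0*(-5809) = 0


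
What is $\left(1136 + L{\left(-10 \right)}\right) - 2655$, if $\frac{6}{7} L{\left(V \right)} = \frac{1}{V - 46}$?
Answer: $- \frac{72913}{48} \approx -1519.0$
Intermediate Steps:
$L{\left(V \right)} = \frac{7}{6 \left(-46 + V\right)}$ ($L{\left(V \right)} = \frac{7}{6 \left(V - 46\right)} = \frac{7}{6 \left(-46 + V\right)}$)
$\left(1136 + L{\left(-10 \right)}\right) - 2655 = \left(1136 + \frac{7}{6 \left(-46 - 10\right)}\right) - 2655 = \left(1136 + \frac{7}{6 \left(-56\right)}\right) - 2655 = \left(1136 + \frac{7}{6} \left(- \frac{1}{56}\right)\right) - 2655 = \left(1136 - \frac{1}{48}\right) - 2655 = \frac{54527}{48} - 2655 = - \frac{72913}{48}$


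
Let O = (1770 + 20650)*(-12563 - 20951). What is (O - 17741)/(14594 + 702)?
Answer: -751401621/15296 ≈ -49124.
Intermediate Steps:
O = -751383880 (O = 22420*(-33514) = -751383880)
(O - 17741)/(14594 + 702) = (-751383880 - 17741)/(14594 + 702) = -751401621/15296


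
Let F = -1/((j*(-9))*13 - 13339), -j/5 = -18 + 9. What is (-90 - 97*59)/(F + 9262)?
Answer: -108145052/172310249 ≈ -0.62762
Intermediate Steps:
j = 45 (j = -5*(-18 + 9) = -5*(-9) = 45)
F = 1/18604 (F = -1/((45*(-9))*13 - 13339) = -1/(-405*13 - 13339) = -1/(-5265 - 13339) = -1/(-18604) = -1*(-1/18604) = 1/18604 ≈ 5.3752e-5)
(-90 - 97*59)/(F + 9262) = (-90 - 97*59)/(1/18604 + 9262) = (-90 - 5723)/(172310249/18604) = -5813*18604/172310249 = -108145052/172310249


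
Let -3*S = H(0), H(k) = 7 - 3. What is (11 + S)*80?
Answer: 2320/3 ≈ 773.33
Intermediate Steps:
H(k) = 4
S = -4/3 (S = -1/3*4 = -4/3 ≈ -1.3333)
(11 + S)*80 = (11 - 4/3)*80 = (29/3)*80 = 2320/3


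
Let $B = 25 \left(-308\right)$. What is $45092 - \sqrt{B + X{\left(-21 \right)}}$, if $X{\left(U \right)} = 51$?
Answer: $45092 - i \sqrt{7649} \approx 45092.0 - 87.459 i$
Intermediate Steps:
$B = -7700$
$45092 - \sqrt{B + X{\left(-21 \right)}} = 45092 - \sqrt{-7700 + 51} = 45092 - \sqrt{-7649} = 45092 - i \sqrt{7649}$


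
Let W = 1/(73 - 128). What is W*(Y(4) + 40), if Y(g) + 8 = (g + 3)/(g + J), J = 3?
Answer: -⅗ ≈ -0.60000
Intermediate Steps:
Y(g) = -7 (Y(g) = -8 + (g + 3)/(g + 3) = -8 + (3 + g)/(3 + g) = -8 + 1 = -7)
W = -1/55 (W = 1/(-55) = -1/55 ≈ -0.018182)
W*(Y(4) + 40) = -(-7 + 40)/55 = -1/55*33 = -⅗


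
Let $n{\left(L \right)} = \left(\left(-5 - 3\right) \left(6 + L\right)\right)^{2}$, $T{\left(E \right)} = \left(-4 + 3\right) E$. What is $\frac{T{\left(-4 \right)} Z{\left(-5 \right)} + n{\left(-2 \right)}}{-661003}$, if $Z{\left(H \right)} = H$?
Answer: $- \frac{1004}{661003} \approx -0.0015189$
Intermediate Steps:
$T{\left(E \right)} = - E$
$n{\left(L \right)} = \left(-48 - 8 L\right)^{2}$ ($n{\left(L \right)} = \left(- 8 \left(6 + L\right)\right)^{2} = \left(-48 - 8 L\right)^{2}$)
$\frac{T{\left(-4 \right)} Z{\left(-5 \right)} + n{\left(-2 \right)}}{-661003} = \frac{\left(-1\right) \left(-4\right) \left(-5\right) + 64 \left(6 - 2\right)^{2}}{-661003} = \left(4 \left(-5\right) + 64 \cdot 4^{2}\right) \left(- \frac{1}{661003}\right) = \left(-20 + 64 \cdot 16\right) \left(- \frac{1}{661003}\right) = \left(-20 + 1024\right) \left(- \frac{1}{661003}\right) = 1004 \left(- \frac{1}{661003}\right) = - \frac{1004}{661003}$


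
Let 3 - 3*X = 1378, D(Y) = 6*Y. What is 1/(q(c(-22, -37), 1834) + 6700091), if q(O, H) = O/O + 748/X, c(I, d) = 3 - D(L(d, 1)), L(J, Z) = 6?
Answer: 125/837511296 ≈ 1.4925e-7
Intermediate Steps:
X = -1375/3 (X = 1 - ⅓*1378 = 1 - 1378/3 = -1375/3 ≈ -458.33)
c(I, d) = -33 (c(I, d) = 3 - 6*6 = 3 - 1*36 = 3 - 36 = -33)
q(O, H) = -79/125 (q(O, H) = O/O + 748/(-1375/3) = 1 + 748*(-3/1375) = 1 - 204/125 = -79/125)
1/(q(c(-22, -37), 1834) + 6700091) = 1/(-79/125 + 6700091) = 1/(837511296/125) = 125/837511296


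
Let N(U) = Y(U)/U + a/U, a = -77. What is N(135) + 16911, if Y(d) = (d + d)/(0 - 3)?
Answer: 2282818/135 ≈ 16910.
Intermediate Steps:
Y(d) = -2*d/3 (Y(d) = (2*d)/(-3) = (2*d)*(-⅓) = -2*d/3)
N(U) = -⅔ - 77/U (N(U) = (-2*U/3)/U - 77/U = -⅔ - 77/U)
N(135) + 16911 = (-⅔ - 77/135) + 16911 = -167/135 + 16911 = 2282818/135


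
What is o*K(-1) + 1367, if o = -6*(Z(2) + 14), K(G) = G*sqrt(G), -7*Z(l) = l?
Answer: 1367 + 576*I/7 ≈ 1367.0 + 82.286*I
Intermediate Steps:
Z(l) = -l/7
K(G) = G**(3/2)
o = -576/7 (o = -6*(-1/7*2 + 14) = -6*(-2/7 + 14) = -6*96/7 = -576/7 ≈ -82.286)
o*K(-1) + 1367 = -(-576)*I/7 + 1367 = 576*I/7 + 1367 = 1367 + 576*I/7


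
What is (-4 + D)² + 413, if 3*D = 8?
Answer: 3733/9 ≈ 414.78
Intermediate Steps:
D = 8/3 (D = (⅓)*8 = 8/3 ≈ 2.6667)
(-4 + D)² + 413 = (-4 + 8/3)² + 413 = (-4/3)² + 413 = 16/9 + 413 = 3733/9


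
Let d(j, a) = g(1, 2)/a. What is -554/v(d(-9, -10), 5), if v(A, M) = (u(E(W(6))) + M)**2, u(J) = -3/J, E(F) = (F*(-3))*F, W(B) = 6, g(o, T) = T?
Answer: -717984/32761 ≈ -21.916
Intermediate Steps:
E(F) = -3*F**2 (E(F) = (-3*F)*F = -3*F**2)
d(j, a) = 2/a
v(A, M) = (1/36 + M)**2 (v(A, M) = (-3/((-3*6**2)) + M)**2 = (-3/((-3*36)) + M)**2 = (-3/(-108) + M)**2 = (-3*(-1/108) + M)**2 = (1/36 + M)**2)
-554/v(d(-9, -10), 5) = -554*1296/(1 + 36*5)**2 = -554*1296/(1 + 180)**2 = -554/((1/1296)*181**2) = -554/((1/1296)*32761) = -554/32761/1296 = -554*1296/32761 = -717984/32761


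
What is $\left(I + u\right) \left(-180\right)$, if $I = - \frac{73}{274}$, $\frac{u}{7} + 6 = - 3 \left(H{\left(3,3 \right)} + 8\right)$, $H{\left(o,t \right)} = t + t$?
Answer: $\frac{8292330}{137} \approx 60528.0$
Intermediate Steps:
$H{\left(o,t \right)} = 2 t$
$u = -336$ ($u = -42 + 7 \left(- 3 \left(2 \cdot 3 + 8\right)\right) = -42 + 7 \left(- 3 \left(6 + 8\right)\right) = -42 + 7 \left(\left(-3\right) 14\right) = -42 + 7 \left(-42\right) = -42 - 294 = -336$)
$I = - \frac{73}{274}$ ($I = \left(-73\right) \frac{1}{274} = - \frac{73}{274} \approx -0.26642$)
$\left(I + u\right) \left(-180\right) = \left(- \frac{73}{274} - 336\right) \left(-180\right) = \left(- \frac{92137}{274}\right) \left(-180\right) = \frac{8292330}{137}$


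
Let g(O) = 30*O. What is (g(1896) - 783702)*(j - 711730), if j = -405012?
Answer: 811672653924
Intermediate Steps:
(g(1896) - 783702)*(j - 711730) = (30*1896 - 783702)*(-405012 - 711730) = (56880 - 783702)*(-1116742) = -726822*(-1116742) = 811672653924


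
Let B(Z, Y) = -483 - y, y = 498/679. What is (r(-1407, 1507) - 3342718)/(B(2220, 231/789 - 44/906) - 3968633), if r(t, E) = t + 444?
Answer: 2270359399/2695030262 ≈ 0.84242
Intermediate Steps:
r(t, E) = 444 + t
y = 498/679 (y = 498*(1/679) = 498/679 ≈ 0.73343)
B(Z, Y) = -328455/679 (B(Z, Y) = -483 - 1*498/679 = -483 - 498/679 = -328455/679)
(r(-1407, 1507) - 3342718)/(B(2220, 231/789 - 44/906) - 3968633) = ((444 - 1407) - 3342718)/(-328455/679 - 3968633) = (-963 - 3342718)/(-2695030262/679) = -3343681*(-679/2695030262) = 2270359399/2695030262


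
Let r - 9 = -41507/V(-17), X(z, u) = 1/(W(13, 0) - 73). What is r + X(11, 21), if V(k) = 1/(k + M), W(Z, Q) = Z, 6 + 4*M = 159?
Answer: -26460443/30 ≈ -8.8202e+5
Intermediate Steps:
M = 153/4 (M = -3/2 + (1/4)*159 = -3/2 + 159/4 = 153/4 ≈ 38.250)
X(z, u) = -1/60 (X(z, u) = 1/(13 - 73) = 1/(-60) = -1/60)
V(k) = 1/(153/4 + k) (V(k) = 1/(k + 153/4) = 1/(153/4 + k))
r = -3528059/4 (r = 9 - 41507/(4/(153 + 4*(-17))) = 9 - 41507/(4/(153 - 68)) = 9 - 41507/(4/85) = 9 - 41507/(4*(1/85)) = 9 - 41507/4/85 = 9 - 41507*85/4 = 9 - 3528095/4 = -3528059/4 ≈ -8.8202e+5)
r + X(11, 21) = -3528059/4 - 1/60 = -26460443/30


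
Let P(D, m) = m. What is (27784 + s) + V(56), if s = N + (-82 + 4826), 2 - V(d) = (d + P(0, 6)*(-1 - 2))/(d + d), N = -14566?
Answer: 1005965/56 ≈ 17964.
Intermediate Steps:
V(d) = 2 - (-18 + d)/(2*d) (V(d) = 2 - (d + 6*(-1 - 2))/(d + d) = 2 - (d + 6*(-3))/(2*d) = 2 - (d - 18)*1/(2*d) = 2 - (-18 + d)*1/(2*d) = 2 - (-18 + d)/(2*d))
s = -9822 (s = -14566 + (-82 + 4826) = -14566 + 4744 = -9822)
(27784 + s) + V(56) = (27784 - 9822) + (3/2 + 9/56) = 17962 + (3/2 + 9*(1/56)) = 17962 + (3/2 + 9/56) = 17962 + 93/56 = 1005965/56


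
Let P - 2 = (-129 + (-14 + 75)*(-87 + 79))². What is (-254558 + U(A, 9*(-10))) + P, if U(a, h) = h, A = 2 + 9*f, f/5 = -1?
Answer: 126043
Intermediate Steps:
f = -5 (f = 5*(-1) = -5)
A = -43 (A = 2 + 9*(-5) = 2 - 45 = -43)
P = 380691 (P = 2 + (-129 + (-14 + 75)*(-87 + 79))² = 2 + (-129 + 61*(-8))² = 2 + (-129 - 488)² = 2 + (-617)² = 2 + 380689 = 380691)
(-254558 + U(A, 9*(-10))) + P = (-254558 + 9*(-10)) + 380691 = (-254558 - 90) + 380691 = -254648 + 380691 = 126043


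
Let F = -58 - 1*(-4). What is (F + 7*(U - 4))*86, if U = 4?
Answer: -4644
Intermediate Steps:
F = -54 (F = -58 + 4 = -54)
(F + 7*(U - 4))*86 = (-54 + 7*(4 - 4))*86 = (-54 + 7*0)*86 = (-54 + 0)*86 = -54*86 = -4644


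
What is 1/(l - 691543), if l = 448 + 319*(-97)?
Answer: -1/722038 ≈ -1.3850e-6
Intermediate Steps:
l = -30495 (l = 448 - 30943 = -30495)
1/(l - 691543) = 1/(-30495 - 691543) = 1/(-722038) = -1/722038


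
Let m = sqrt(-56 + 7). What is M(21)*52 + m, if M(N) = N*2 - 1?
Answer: 2132 + 7*I ≈ 2132.0 + 7.0*I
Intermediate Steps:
m = 7*I (m = sqrt(-49) = 7*I ≈ 7.0*I)
M(N) = -1 + 2*N (M(N) = 2*N - 1 = -1 + 2*N)
M(21)*52 + m = (-1 + 2*21)*52 + 7*I = (-1 + 42)*52 + 7*I = 41*52 + 7*I = 2132 + 7*I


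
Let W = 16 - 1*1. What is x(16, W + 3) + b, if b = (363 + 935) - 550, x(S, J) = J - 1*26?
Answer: 740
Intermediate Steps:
W = 15 (W = 16 - 1 = 15)
x(S, J) = -26 + J (x(S, J) = J - 26 = -26 + J)
b = 748 (b = 1298 - 550 = 748)
x(16, W + 3) + b = (-26 + (15 + 3)) + 748 = (-26 + 18) + 748 = -8 + 748 = 740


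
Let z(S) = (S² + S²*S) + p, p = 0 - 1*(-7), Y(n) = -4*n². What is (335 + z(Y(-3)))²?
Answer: 2026620324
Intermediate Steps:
p = 7 (p = 0 + 7 = 7)
z(S) = 7 + S² + S³ (z(S) = (S² + S²*S) + 7 = (S² + S³) + 7 = 7 + S² + S³)
(335 + z(Y(-3)))² = (335 + (7 + (-4*(-3)²)² + (-4*(-3)²)³))² = (335 + (7 + (-4*9)² + (-4*9)³))² = (335 + (7 + (-36)² + (-36)³))² = (335 + (7 + 1296 - 46656))² = (335 - 45353)² = (-45018)² = 2026620324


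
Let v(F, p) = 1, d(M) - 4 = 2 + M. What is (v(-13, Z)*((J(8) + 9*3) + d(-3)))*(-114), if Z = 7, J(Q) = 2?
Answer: -3648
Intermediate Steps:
d(M) = 6 + M (d(M) = 4 + (2 + M) = 6 + M)
(v(-13, Z)*((J(8) + 9*3) + d(-3)))*(-114) = (1*((2 + 9*3) + (6 - 3)))*(-114) = (1*((2 + 27) + 3))*(-114) = (1*(29 + 3))*(-114) = (1*32)*(-114) = 32*(-114) = -3648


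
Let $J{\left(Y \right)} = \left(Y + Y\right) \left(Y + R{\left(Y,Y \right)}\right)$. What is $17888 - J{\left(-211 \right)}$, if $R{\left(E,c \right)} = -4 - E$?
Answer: $16200$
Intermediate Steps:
$J{\left(Y \right)} = - 8 Y$ ($J{\left(Y \right)} = \left(Y + Y\right) \left(Y - \left(4 + Y\right)\right) = 2 Y \left(-4\right) = - 8 Y$)
$17888 - J{\left(-211 \right)} = 17888 - \left(-8\right) \left(-211\right) = 17888 - 1688 = 16200$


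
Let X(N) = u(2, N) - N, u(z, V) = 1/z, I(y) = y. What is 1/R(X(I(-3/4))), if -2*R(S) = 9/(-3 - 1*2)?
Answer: 10/9 ≈ 1.1111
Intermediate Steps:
X(N) = ½ - N (X(N) = 1/2 - N = ½ - N)
R(S) = 9/10 (R(S) = -9/(2*(-3 - 1*2)) = -9/(2*(-3 - 2)) = -9/(2*(-5)) = -9*(-1)/(2*5) = -½*(-9/5) = 9/10)
1/R(X(I(-3/4))) = 1/(9/10) = 10/9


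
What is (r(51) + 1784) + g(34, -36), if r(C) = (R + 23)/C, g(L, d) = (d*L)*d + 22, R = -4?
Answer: 2339389/51 ≈ 45870.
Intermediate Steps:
g(L, d) = 22 + L*d**2 (g(L, d) = (L*d)*d + 22 = L*d**2 + 22 = 22 + L*d**2)
r(C) = 19/C (r(C) = (-4 + 23)/C = 19/C)
(r(51) + 1784) + g(34, -36) = (19/51 + 1784) + (22 + 34*(-36)**2) = (19*(1/51) + 1784) + (22 + 34*1296) = (19/51 + 1784) + (22 + 44064) = 91003/51 + 44086 = 2339389/51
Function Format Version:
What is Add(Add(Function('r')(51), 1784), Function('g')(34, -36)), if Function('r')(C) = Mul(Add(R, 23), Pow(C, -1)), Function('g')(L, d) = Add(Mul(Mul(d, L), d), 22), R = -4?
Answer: Rational(2339389, 51) ≈ 45870.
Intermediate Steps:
Function('g')(L, d) = Add(22, Mul(L, Pow(d, 2))) (Function('g')(L, d) = Add(Mul(Mul(L, d), d), 22) = Add(Mul(L, Pow(d, 2)), 22) = Add(22, Mul(L, Pow(d, 2))))
Function('r')(C) = Mul(19, Pow(C, -1)) (Function('r')(C) = Mul(Add(-4, 23), Pow(C, -1)) = Mul(19, Pow(C, -1)))
Add(Add(Function('r')(51), 1784), Function('g')(34, -36)) = Add(Add(Mul(19, Pow(51, -1)), 1784), Add(22, Mul(34, Pow(-36, 2)))) = Add(Add(Mul(19, Rational(1, 51)), 1784), Add(22, Mul(34, 1296))) = Add(Add(Rational(19, 51), 1784), Add(22, 44064)) = Add(Rational(91003, 51), 44086) = Rational(2339389, 51)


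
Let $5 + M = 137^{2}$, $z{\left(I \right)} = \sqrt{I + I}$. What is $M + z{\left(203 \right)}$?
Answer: $18764 + \sqrt{406} \approx 18784.0$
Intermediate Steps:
$z{\left(I \right)} = \sqrt{2} \sqrt{I}$ ($z{\left(I \right)} = \sqrt{2 I} = \sqrt{2} \sqrt{I}$)
$M = 18764$ ($M = -5 + 137^{2} = -5 + 18769 = 18764$)
$M + z{\left(203 \right)} = 18764 + \sqrt{2} \sqrt{203} = 18764 + \sqrt{406}$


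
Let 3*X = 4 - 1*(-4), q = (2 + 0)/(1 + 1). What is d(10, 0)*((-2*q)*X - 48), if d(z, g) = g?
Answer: 0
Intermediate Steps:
q = 1 (q = 2/2 = 2*(½) = 1)
X = 8/3 (X = (4 - 1*(-4))/3 = (4 + 4)/3 = (⅓)*8 = 8/3 ≈ 2.6667)
d(10, 0)*((-2*q)*X - 48) = 0*(-2*1*(8/3) - 48) = 0*(-2*8/3 - 48) = 0*(-16/3 - 48) = 0*(-160/3) = 0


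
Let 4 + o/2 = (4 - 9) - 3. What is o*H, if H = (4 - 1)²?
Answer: -216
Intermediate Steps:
o = -24 (o = -8 + 2*((4 - 9) - 3) = -8 + 2*(-5 - 3) = -8 + 2*(-8) = -8 - 16 = -24)
H = 9 (H = 3² = 9)
o*H = -24*9 = -216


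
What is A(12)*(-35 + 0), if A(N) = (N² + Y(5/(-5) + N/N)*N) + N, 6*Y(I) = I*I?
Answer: -5460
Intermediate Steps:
Y(I) = I²/6 (Y(I) = (I*I)/6 = I²/6)
A(N) = N + N² (A(N) = (N² + ((5/(-5) + N/N)²/6)*N) + N = (N² + ((5*(-⅕) + 1)²/6)*N) + N = (N² + ((-1 + 1)²/6)*N) + N = (N² + ((⅙)*0²)*N) + N = (N² + ((⅙)*0)*N) + N = (N² + 0*N) + N = (N² + 0) + N = N² + N = N + N²)
A(12)*(-35 + 0) = (12*(1 + 12))*(-35 + 0) = (12*13)*(-35) = 156*(-35) = -5460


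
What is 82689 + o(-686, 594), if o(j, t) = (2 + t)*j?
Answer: -326167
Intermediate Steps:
o(j, t) = j*(2 + t)
82689 + o(-686, 594) = 82689 - 686*(2 + 594) = 82689 - 686*596 = 82689 - 408856 = -326167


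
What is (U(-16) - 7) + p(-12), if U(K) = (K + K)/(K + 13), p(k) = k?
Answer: -25/3 ≈ -8.3333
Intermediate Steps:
U(K) = 2*K/(13 + K) (U(K) = (2*K)/(13 + K) = 2*K/(13 + K))
(U(-16) - 7) + p(-12) = (2*(-16)/(13 - 16) - 7) - 12 = (2*(-16)/(-3) - 7) - 12 = (2*(-16)*(-⅓) - 7) - 12 = (32/3 - 7) - 12 = 11/3 - 12 = -25/3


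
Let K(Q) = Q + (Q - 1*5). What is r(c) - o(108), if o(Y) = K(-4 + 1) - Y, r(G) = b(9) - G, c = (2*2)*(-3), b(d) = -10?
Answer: 121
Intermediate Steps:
c = -12 (c = 4*(-3) = -12)
K(Q) = -5 + 2*Q (K(Q) = Q + (Q - 5) = Q + (-5 + Q) = -5 + 2*Q)
r(G) = -10 - G
o(Y) = -11 - Y (o(Y) = (-5 + 2*(-4 + 1)) - Y = (-5 + 2*(-3)) - Y = (-5 - 6) - Y = -11 - Y)
r(c) - o(108) = (-10 - 1*(-12)) - (-11 - 1*108) = (-10 + 12) - (-11 - 108) = 2 - 1*(-119) = 2 + 119 = 121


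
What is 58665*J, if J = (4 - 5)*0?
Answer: 0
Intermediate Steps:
J = 0 (J = -1*0 = 0)
58665*J = 58665*0 = 0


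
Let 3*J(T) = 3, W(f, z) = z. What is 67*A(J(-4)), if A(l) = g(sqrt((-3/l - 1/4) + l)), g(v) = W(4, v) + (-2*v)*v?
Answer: 603/2 + 201*I/2 ≈ 301.5 + 100.5*I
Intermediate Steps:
J(T) = 1 (J(T) = (1/3)*3 = 1)
g(v) = v - 2*v**2 (g(v) = v + (-2*v)*v = v - 2*v**2)
A(l) = sqrt(-1/4 + l - 3/l)*(1 - 2*sqrt(-1/4 + l - 3/l)) (A(l) = sqrt((-3/l - 1/4) + l)*(1 - 2*sqrt((-3/l - 1/4) + l)) = sqrt((-1/4 - 3/l) + l)*(1 - 2*sqrt((-1/4 - 3/l) + l)) = sqrt(-1/4 + l - 3/l)*(1 - 2*sqrt(-1/4 + l - 3/l)))
67*A(J(-4)) = 67*(1/2 + sqrt(-1 - 12/1 + 4*1)/2 - 2*1 + 6/1) = 67*(1/2 + sqrt(-1 - 12*1 + 4)/2 - 2 + 6*1) = 67*(1/2 + sqrt(-1 - 12 + 4)/2 - 2 + 6) = 67*(1/2 + sqrt(-9)/2 - 2 + 6) = 67*(1/2 + (3*I)/2 - 2 + 6) = 67*(1/2 + 3*I/2 - 2 + 6) = 67*(9/2 + 3*I/2) = 603/2 + 201*I/2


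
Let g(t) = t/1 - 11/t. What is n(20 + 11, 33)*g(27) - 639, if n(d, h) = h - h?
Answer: -639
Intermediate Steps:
g(t) = t - 11/t (g(t) = t*1 - 11/t = t - 11/t)
n(d, h) = 0
n(20 + 11, 33)*g(27) - 639 = 0*(27 - 11/27) - 639 = 0*(718/27) - 639 = 0 - 639 = -639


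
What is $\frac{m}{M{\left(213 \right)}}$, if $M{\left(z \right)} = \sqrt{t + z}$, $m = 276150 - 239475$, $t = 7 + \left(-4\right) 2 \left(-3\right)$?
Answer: $\frac{36675 \sqrt{61}}{122} \approx 2347.9$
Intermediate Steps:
$t = 31$ ($t = 7 - -24 = 7 + 24 = 31$)
$m = 36675$
$M{\left(z \right)} = \sqrt{31 + z}$
$\frac{m}{M{\left(213 \right)}} = \frac{36675}{\sqrt{31 + 213}} = \frac{36675}{\sqrt{244}} = \frac{36675}{2 \sqrt{61}} = 36675 \frac{\sqrt{61}}{122} = \frac{36675 \sqrt{61}}{122}$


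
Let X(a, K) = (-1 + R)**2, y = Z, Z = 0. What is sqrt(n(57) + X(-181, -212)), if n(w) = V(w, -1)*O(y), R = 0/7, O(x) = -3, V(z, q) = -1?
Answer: 2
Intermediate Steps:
y = 0
R = 0 (R = 0*(1/7) = 0)
X(a, K) = 1 (X(a, K) = (-1 + 0)**2 = (-1)**2 = 1)
n(w) = 3 (n(w) = -1*(-3) = 3)
sqrt(n(57) + X(-181, -212)) = sqrt(3 + 1) = sqrt(4) = 2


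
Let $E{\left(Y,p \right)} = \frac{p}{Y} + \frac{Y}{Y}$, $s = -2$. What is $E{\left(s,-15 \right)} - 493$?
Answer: $- \frac{969}{2} \approx -484.5$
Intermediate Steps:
$E{\left(Y,p \right)} = 1 + \frac{p}{Y}$ ($E{\left(Y,p \right)} = \frac{p}{Y} + 1 = 1 + \frac{p}{Y}$)
$E{\left(s,-15 \right)} - 493 = \frac{-2 - 15}{-2} - 493 = \left(- \frac{1}{2}\right) \left(-17\right) - 493 = \frac{17}{2} - 493 = - \frac{969}{2}$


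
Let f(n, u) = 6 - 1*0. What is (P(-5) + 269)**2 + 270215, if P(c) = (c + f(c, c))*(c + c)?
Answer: 337296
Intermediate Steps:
f(n, u) = 6 (f(n, u) = 6 + 0 = 6)
P(c) = 2*c*(6 + c) (P(c) = (c + 6)*(c + c) = (6 + c)*(2*c) = 2*c*(6 + c))
(P(-5) + 269)**2 + 270215 = (2*(-5)*(6 - 5) + 269)**2 + 270215 = (2*(-5)*1 + 269)**2 + 270215 = (-10 + 269)**2 + 270215 = 259**2 + 270215 = 67081 + 270215 = 337296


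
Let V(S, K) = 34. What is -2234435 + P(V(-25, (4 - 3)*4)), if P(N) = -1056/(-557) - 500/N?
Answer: -21157986313/9469 ≈ -2.2344e+6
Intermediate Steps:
P(N) = 1056/557 - 500/N (P(N) = -1056*(-1/557) - 500/N = 1056/557 - 500/N)
-2234435 + P(V(-25, (4 - 3)*4)) = -2234435 + (1056/557 - 500/34) = -2234435 + (1056/557 - 500*1/34) = -2234435 + (1056/557 - 250/17) = -2234435 - 121298/9469 = -21157986313/9469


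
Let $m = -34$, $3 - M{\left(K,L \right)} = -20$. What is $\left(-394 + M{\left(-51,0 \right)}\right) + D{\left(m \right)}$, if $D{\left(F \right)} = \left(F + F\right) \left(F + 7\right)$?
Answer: $1465$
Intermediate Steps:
$M{\left(K,L \right)} = 23$ ($M{\left(K,L \right)} = 3 - -20 = 3 + 20 = 23$)
$D{\left(F \right)} = 2 F \left(7 + F\right)$
$\left(-394 + M{\left(-51,0 \right)}\right) + D{\left(m \right)} = \left(-394 + 23\right) + 2 \left(-34\right) \left(7 - 34\right) = -371 + 2 \left(-34\right) \left(-27\right) = -371 + 1836 = 1465$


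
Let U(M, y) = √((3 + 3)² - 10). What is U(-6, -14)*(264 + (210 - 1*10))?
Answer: 464*√26 ≈ 2365.9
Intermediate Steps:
U(M, y) = √26 (U(M, y) = √(6² - 10) = √(36 - 10) = √26)
U(-6, -14)*(264 + (210 - 1*10)) = √26*(264 + (210 - 1*10)) = √26*(264 + (210 - 10)) = √26*(264 + 200) = √26*464 = 464*√26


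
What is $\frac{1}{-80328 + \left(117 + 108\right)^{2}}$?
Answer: $- \frac{1}{29703} \approx -3.3667 \cdot 10^{-5}$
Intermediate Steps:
$\frac{1}{-80328 + \left(117 + 108\right)^{2}} = \frac{1}{-80328 + 225^{2}} = \frac{1}{-80328 + 50625} = \frac{1}{-29703} = - \frac{1}{29703}$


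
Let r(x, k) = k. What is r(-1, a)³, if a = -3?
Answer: -27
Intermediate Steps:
r(-1, a)³ = (-3)³ = -27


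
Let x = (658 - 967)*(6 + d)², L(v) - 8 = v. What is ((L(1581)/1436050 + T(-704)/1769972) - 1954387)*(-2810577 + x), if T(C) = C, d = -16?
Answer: 504118500938548410783303/90777438950 ≈ 5.5533e+12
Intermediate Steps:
L(v) = 8 + v
x = -30900 (x = (658 - 967)*(6 - 16)² = -309*(-10)² = -309*100 = -30900)
((L(1581)/1436050 + T(-704)/1769972) - 1954387)*(-2810577 + x) = (((8 + 1581)/1436050 - 704/1769972) - 1954387)*(-2810577 - 30900) = ((1589*(1/1436050) - 704*1/1769972) - 1954387)*(-2841477) = ((227/205150 - 176/442493) - 1954387)*(-2841477) = (64339511/90777438950 - 1954387)*(-2841477) = -177414246512834139/90777438950*(-2841477) = 504118500938548410783303/90777438950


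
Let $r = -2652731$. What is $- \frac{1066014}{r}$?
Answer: $\frac{1066014}{2652731} \approx 0.40186$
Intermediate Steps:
$- \frac{1066014}{r} = - \frac{1066014}{-2652731} = \left(-1066014\right) \left(- \frac{1}{2652731}\right) = \frac{1066014}{2652731}$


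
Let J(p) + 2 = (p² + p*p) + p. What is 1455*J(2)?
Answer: 11640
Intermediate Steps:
J(p) = -2 + p + 2*p² (J(p) = -2 + ((p² + p*p) + p) = -2 + ((p² + p²) + p) = -2 + (2*p² + p) = -2 + (p + 2*p²) = -2 + p + 2*p²)
1455*J(2) = 1455*(-2 + 2 + 2*2²) = 1455*(-2 + 2 + 2*4) = 1455*(-2 + 2 + 8) = 1455*8 = 11640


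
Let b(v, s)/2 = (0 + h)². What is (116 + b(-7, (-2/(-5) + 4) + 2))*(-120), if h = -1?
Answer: -14160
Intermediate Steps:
b(v, s) = 2 (b(v, s) = 2*(0 - 1)² = 2*(-1)² = 2*1 = 2)
(116 + b(-7, (-2/(-5) + 4) + 2))*(-120) = (116 + 2)*(-120) = 118*(-120) = -14160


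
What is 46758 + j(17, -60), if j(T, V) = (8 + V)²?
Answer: 49462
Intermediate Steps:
46758 + j(17, -60) = 46758 + (8 - 60)² = 46758 + (-52)² = 46758 + 2704 = 49462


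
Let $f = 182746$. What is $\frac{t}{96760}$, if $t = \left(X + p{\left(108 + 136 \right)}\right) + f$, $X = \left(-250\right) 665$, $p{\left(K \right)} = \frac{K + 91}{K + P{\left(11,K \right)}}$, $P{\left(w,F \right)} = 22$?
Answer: $\frac{107031}{627760} \approx 0.1705$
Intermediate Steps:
$p{\left(K \right)} = \frac{91 + K}{22 + K}$ ($p{\left(K \right)} = \frac{K + 91}{K + 22} = \frac{91 + K}{22 + K}$)
$X = -166250$
$t = \frac{4388271}{266}$ ($t = \left(-166250 + \frac{91 + \left(108 + 136\right)}{22 + \left(108 + 136\right)}\right) + 182746 = \left(-166250 + \frac{91 + 244}{22 + 244}\right) + 182746 = \left(-166250 + \frac{1}{266} \cdot 335\right) + 182746 = \left(-166250 + \frac{335}{266}\right) + 182746 = - \frac{44222165}{266} + 182746 = \frac{4388271}{266} \approx 16497.0$)
$\frac{t}{96760} = \frac{4388271}{266 \cdot 96760} = \frac{4388271}{266} \cdot \frac{1}{96760} = \frac{107031}{627760}$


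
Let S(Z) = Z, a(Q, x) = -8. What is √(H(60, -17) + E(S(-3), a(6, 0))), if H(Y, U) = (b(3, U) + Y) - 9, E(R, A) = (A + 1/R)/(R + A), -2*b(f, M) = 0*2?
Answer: 2*√14091/33 ≈ 7.1943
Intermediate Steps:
b(f, M) = 0 (b(f, M) = -0*2 = -½*0 = 0)
E(R, A) = (A + 1/R)/(A + R)
H(Y, U) = -9 + Y (H(Y, U) = (0 + Y) - 9 = Y - 9 = -9 + Y)
√(H(60, -17) + E(S(-3), a(6, 0))) = √((-9 + 60) + (1 - 8*(-3))/((-3)*(-8 - 3))) = √(51 - ⅓*(1 + 24)/(-11)) = √(51 - ⅓*(-1/11)*25) = √(51 + 25/33) = √(1708/33) = 2*√14091/33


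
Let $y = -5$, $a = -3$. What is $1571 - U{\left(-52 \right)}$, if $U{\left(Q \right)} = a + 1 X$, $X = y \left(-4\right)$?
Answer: $1554$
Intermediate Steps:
$X = 20$ ($X = \left(-5\right) \left(-4\right) = 20$)
$U{\left(Q \right)} = 17$ ($U{\left(Q \right)} = -3 + 1 \cdot 20 = -3 + 20 = 17$)
$1571 - U{\left(-52 \right)} = 1571 - 17 = 1554$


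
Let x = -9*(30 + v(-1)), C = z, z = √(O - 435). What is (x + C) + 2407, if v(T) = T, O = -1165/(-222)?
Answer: 2146 + I*√21179910/222 ≈ 2146.0 + 20.73*I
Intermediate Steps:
O = 1165/222 (O = -1165*(-1/222) = 1165/222 ≈ 5.2477)
z = I*√21179910/222 (z = √(1165/222 - 435) = √(-95405/222) = I*√21179910/222 ≈ 20.73*I)
C = I*√21179910/222 ≈ 20.73*I
x = -261 (x = -9*(30 - 1) = -9*29 = -261)
(x + C) + 2407 = (-261 + I*√21179910/222) + 2407 = 2146 + I*√21179910/222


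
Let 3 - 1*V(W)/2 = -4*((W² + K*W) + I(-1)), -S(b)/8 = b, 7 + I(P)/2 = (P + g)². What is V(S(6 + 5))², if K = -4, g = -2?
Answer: 4199817636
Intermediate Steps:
I(P) = -14 + 2*(-2 + P)² (I(P) = -14 + 2*(P - 2)² = -14 + 2*(-2 + P)²)
S(b) = -8*b
V(W) = 38 - 32*W + 8*W² (V(W) = 6 - (-8)*((W² - 4*W) + (-14 + 2*(-2 - 1)²)) = 6 - (-8)*((W² - 4*W) + (-14 + 2*(-3)²)) = 6 - (-8)*((W² - 4*W) + (-14 + 2*9)) = 6 - (-8)*((W² - 4*W) + (-14 + 18)) = 6 - (-8)*((W² - 4*W) + 4) = 6 - (-8)*(4 + W² - 4*W) = 6 - 2*(-16 - 4*W² + 16*W) = 6 + (32 - 32*W + 8*W²) = 38 - 32*W + 8*W²)
V(S(6 + 5))² = (38 - (-256)*(6 + 5) + 8*(-8*(6 + 5))²)² = (38 - (-256)*11 + 8*(-8*11)²)² = (38 - 32*(-88) + 8*(-88)²)² = (38 + 2816 + 8*7744)² = (38 + 2816 + 61952)² = 64806² = 4199817636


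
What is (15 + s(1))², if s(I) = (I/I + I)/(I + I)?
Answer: 256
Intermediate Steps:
s(I) = (1 + I)/(2*I) (s(I) = (1 + I)/((2*I)) = (1 + I)*(1/(2*I)) = (1 + I)/(2*I))
(15 + s(1))² = (15 + (½)*(1 + 1)/1)² = (15 + (½)*1*2)² = (15 + 1)² = 16² = 256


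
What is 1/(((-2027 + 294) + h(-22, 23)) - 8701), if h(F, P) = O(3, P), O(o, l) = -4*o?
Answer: -1/10446 ≈ -9.5730e-5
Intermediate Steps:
h(F, P) = -12 (h(F, P) = -4*3 = -12)
1/(((-2027 + 294) + h(-22, 23)) - 8701) = 1/(((-2027 + 294) - 12) - 8701) = 1/((-1733 - 12) - 8701) = 1/(-1745 - 8701) = 1/(-10446) = -1/10446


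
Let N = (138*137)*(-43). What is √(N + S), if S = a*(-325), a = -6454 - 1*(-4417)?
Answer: I*√150933 ≈ 388.5*I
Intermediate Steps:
a = -2037 (a = -6454 + 4417 = -2037)
S = 662025 (S = -2037*(-325) = 662025)
N = -812958 (N = 18906*(-43) = -812958)
√(N + S) = √(-812958 + 662025) = √(-150933) = I*√150933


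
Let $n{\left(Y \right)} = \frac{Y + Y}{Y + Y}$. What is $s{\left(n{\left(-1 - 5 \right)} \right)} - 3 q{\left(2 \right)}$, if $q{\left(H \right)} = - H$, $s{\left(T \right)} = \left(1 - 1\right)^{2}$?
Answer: $6$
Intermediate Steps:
$n{\left(Y \right)} = 1$ ($n{\left(Y \right)} = \frac{2 Y}{2 Y} = 2 Y \frac{1}{2 Y} = 1$)
$s{\left(T \right)} = 0$ ($s{\left(T \right)} = 0^{2} = 0$)
$s{\left(n{\left(-1 - 5 \right)} \right)} - 3 q{\left(2 \right)} = 0 - 3 \left(\left(-1\right) 2\right) = 0 - -6 = 0 + 6 = 6$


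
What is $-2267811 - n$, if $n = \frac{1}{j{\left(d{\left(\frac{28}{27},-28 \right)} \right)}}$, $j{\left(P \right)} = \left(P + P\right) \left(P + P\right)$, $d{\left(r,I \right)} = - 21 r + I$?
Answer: $- \frac{1820634955857}{802816} \approx -2.2678 \cdot 10^{6}$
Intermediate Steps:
$d{\left(r,I \right)} = I - 21 r$
$j{\left(P \right)} = 4 P^{2}$ ($j{\left(P \right)} = 2 P 2 P = 4 P^{2}$)
$n = \frac{81}{802816}$ ($n = \frac{1}{4 \left(-28 - 21 \cdot \frac{28}{27}\right)^{2}} = \frac{1}{4 \left(-28 - 21 \cdot 28 \cdot \frac{1}{27}\right)^{2}} = \frac{1}{4 \left(-28 - \frac{196}{9}\right)^{2}} = \frac{1}{4 \left(- \frac{448}{9}\right)^{2}} = \frac{1}{4 \cdot \frac{200704}{81}} = \frac{1}{\frac{802816}{81}} = \frac{81}{802816} \approx 0.00010089$)
$-2267811 - n = -2267811 - \frac{81}{802816} = - \frac{1820634955857}{802816}$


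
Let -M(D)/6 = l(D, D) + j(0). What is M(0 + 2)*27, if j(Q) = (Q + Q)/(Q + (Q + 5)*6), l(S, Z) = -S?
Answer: 324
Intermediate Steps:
j(Q) = 2*Q/(30 + 7*Q) (j(Q) = (2*Q)/(Q + (5 + Q)*6) = (2*Q)/(Q + (30 + 6*Q)) = (2*Q)/(30 + 7*Q) = 2*Q/(30 + 7*Q))
M(D) = 6*D (M(D) = -6*(-D + 2*0/(30 + 7*0)) = -6*(-D + 2*0/(30 + 0)) = -6*(-D + 2*0/30) = -6*(-D + 2*0*(1/30)) = -6*(-D + 0) = -(-6)*D = 6*D)
M(0 + 2)*27 = (6*(0 + 2))*27 = (6*2)*27 = 12*27 = 324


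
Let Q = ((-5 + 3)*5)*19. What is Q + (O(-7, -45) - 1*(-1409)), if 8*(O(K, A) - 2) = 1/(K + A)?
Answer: 507935/416 ≈ 1221.0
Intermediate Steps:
Q = -190 (Q = -2*5*19 = -10*19 = -190)
O(K, A) = 2 + 1/(8*(A + K)) (O(K, A) = 2 + 1/(8*(K + A)) = 2 + 1/(8*(A + K)))
Q + (O(-7, -45) - 1*(-1409)) = -190 + ((⅛ + 2*(-45) + 2*(-7))/(-45 - 7) - 1*(-1409)) = -190 + ((⅛ - 90 - 14)/(-52) + 1409) = -190 + (-1/52*(-831/8) + 1409) = -190 + (831/416 + 1409) = -190 + 586975/416 = 507935/416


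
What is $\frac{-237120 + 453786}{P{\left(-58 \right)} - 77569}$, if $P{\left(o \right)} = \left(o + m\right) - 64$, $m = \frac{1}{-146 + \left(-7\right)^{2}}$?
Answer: $- \frac{10508301}{3768014} \approx -2.7888$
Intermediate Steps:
$m = - \frac{1}{97}$ ($m = \frac{1}{-146 + 49} = \frac{1}{-97} = - \frac{1}{97} \approx -0.010309$)
$P{\left(o \right)} = - \frac{6209}{97} + o$ ($P{\left(o \right)} = \left(o - \frac{1}{97}\right) - 64 = \left(- \frac{1}{97} + o\right) - 64 = - \frac{6209}{97} + o$)
$\frac{-237120 + 453786}{P{\left(-58 \right)} - 77569} = \frac{-237120 + 453786}{\left(- \frac{6209}{97} - 58\right) - 77569} = \frac{216666}{- \frac{11835}{97} - 77569} = \frac{216666}{- \frac{7536028}{97}} = 216666 \left(- \frac{97}{7536028}\right) = - \frac{10508301}{3768014}$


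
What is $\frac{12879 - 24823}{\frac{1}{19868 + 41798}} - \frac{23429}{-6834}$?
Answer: $- \frac{5033505479707}{6834} \approx -7.3654 \cdot 10^{8}$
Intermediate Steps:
$\frac{12879 - 24823}{\frac{1}{19868 + 41798}} - \frac{23429}{-6834} = - \frac{11944}{\frac{1}{61666}} - - \frac{23429}{6834} = - 11944 \frac{1}{\frac{1}{61666}} + \frac{23429}{6834} = \left(-11944\right) 61666 + \frac{23429}{6834} = -736538704 + \frac{23429}{6834} = - \frac{5033505479707}{6834}$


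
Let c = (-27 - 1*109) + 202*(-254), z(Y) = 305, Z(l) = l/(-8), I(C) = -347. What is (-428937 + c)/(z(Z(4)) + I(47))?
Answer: 160127/14 ≈ 11438.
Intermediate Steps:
Z(l) = -l/8 (Z(l) = l*(-⅛) = -l/8)
c = -51444 (c = (-27 - 109) - 51308 = -136 - 51308 = -51444)
(-428937 + c)/(z(Z(4)) + I(47)) = (-428937 - 51444)/(305 - 347) = -480381/(-42) = -480381*(-1/42) = 160127/14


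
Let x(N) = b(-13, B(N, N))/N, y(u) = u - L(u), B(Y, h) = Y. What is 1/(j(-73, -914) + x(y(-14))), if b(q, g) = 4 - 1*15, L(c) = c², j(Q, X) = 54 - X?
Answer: 210/203291 ≈ 0.0010330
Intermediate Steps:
b(q, g) = -11 (b(q, g) = 4 - 15 = -11)
y(u) = u - u²
x(N) = -11/N
1/(j(-73, -914) + x(y(-14))) = 1/((54 - 1*(-914)) - 11*(-1/(14*(1 - 1*(-14))))) = 1/((54 + 914) - 11*(-1/(14*(1 + 14)))) = 1/(968 - 11/((-14*15))) = 1/(968 - 11/(-210)) = 1/(968 - 11*(-1/210)) = 1/(968 + 11/210) = 1/(203291/210) = 210/203291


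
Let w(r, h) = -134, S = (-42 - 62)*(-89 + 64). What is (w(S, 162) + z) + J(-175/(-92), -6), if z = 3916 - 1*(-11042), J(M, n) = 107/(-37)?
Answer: 548381/37 ≈ 14821.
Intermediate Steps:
S = 2600 (S = -104*(-25) = 2600)
J(M, n) = -107/37 (J(M, n) = 107*(-1/37) = -107/37)
z = 14958 (z = 3916 + 11042 = 14958)
(w(S, 162) + z) + J(-175/(-92), -6) = (-134 + 14958) - 107/37 = 14824 - 107/37 = 548381/37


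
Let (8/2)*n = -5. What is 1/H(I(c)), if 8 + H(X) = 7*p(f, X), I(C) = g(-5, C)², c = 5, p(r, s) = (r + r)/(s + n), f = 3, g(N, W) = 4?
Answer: -59/304 ≈ -0.19408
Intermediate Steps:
n = -5/4 (n = (¼)*(-5) = -5/4 ≈ -1.2500)
p(r, s) = 2*r/(-5/4 + s) (p(r, s) = (r + r)/(s - 5/4) = (2*r)/(-5/4 + s) = 2*r/(-5/4 + s))
I(C) = 16 (I(C) = 4² = 16)
H(X) = -8 + 168/(-5 + 4*X) (H(X) = -8 + 7*(8*3/(-5 + 4*X)) = -8 + 7*(24/(-5 + 4*X)) = -8 + 168/(-5 + 4*X))
1/H(I(c)) = 1/(16*(13 - 2*16)/(-5 + 4*16)) = 1/(16*(13 - 32)/(-5 + 64)) = 1/(16*(-19)/59) = 1/(16*(1/59)*(-19)) = 1/(-304/59) = -59/304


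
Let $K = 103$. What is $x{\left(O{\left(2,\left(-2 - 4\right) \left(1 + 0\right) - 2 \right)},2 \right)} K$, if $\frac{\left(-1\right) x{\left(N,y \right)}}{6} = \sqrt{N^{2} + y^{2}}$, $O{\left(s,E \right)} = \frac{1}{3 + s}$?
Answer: $- \frac{618 \sqrt{101}}{5} \approx -1242.2$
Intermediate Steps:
$x{\left(N,y \right)} = - 6 \sqrt{N^{2} + y^{2}}$
$x{\left(O{\left(2,\left(-2 - 4\right) \left(1 + 0\right) - 2 \right)},2 \right)} K = - 6 \sqrt{\left(\frac{1}{3 + 2}\right)^{2} + 2^{2}} \cdot 103 = - 6 \sqrt{\left(\frac{1}{5}\right)^{2} + 4} \cdot 103 = - 6 \sqrt{\frac{1}{25} + 4} \cdot 103 = - 6 \sqrt{\frac{101}{25}} \cdot 103 = - 6 \frac{\sqrt{101}}{5} \cdot 103 = - \frac{6 \sqrt{101}}{5} \cdot 103 = - \frac{618 \sqrt{101}}{5}$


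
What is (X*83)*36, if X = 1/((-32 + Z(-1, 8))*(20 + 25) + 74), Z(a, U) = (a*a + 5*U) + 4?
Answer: 2988/659 ≈ 4.5341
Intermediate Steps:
Z(a, U) = 4 + a² + 5*U (Z(a, U) = (a² + 5*U) + 4 = 4 + a² + 5*U)
X = 1/659 (X = 1/((-32 + (4 + (-1)² + 5*8))*(20 + 25) + 74) = 1/((-32 + (4 + 1 + 40))*45 + 74) = 1/((-32 + 45)*45 + 74) = 1/(13*45 + 74) = 1/(585 + 74) = 1/659 ≈ 0.0015175)
(X*83)*36 = ((1/659)*83)*36 = (83/659)*36 = 2988/659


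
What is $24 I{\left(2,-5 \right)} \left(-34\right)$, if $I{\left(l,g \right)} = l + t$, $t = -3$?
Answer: $816$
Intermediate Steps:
$I{\left(l,g \right)} = -3 + l$ ($I{\left(l,g \right)} = l - 3 = -3 + l$)
$24 I{\left(2,-5 \right)} \left(-34\right) = 24 \left(-3 + 2\right) \left(-34\right) = 24 \left(-1\right) \left(-34\right) = \left(-24\right) \left(-34\right) = 816$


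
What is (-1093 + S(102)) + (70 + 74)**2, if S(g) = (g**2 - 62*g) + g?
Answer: 23825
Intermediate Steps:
S(g) = g**2 - 61*g
(-1093 + S(102)) + (70 + 74)**2 = (-1093 + 102*(-61 + 102)) + (70 + 74)**2 = (-1093 + 102*41) + 144**2 = (-1093 + 4182) + 20736 = 3089 + 20736 = 23825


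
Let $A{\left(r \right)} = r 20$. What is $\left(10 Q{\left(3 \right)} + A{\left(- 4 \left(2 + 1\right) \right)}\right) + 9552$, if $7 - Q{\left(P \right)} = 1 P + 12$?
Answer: $9232$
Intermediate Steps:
$A{\left(r \right)} = 20 r$
$Q{\left(P \right)} = -5 - P$ ($Q{\left(P \right)} = 7 - \left(1 P + 12\right) = 7 - \left(P + 12\right) = 7 - \left(12 + P\right) = -5 - P$)
$\left(10 Q{\left(3 \right)} + A{\left(- 4 \left(2 + 1\right) \right)}\right) + 9552 = \left(10 \left(-5 - 3\right) + 20 \left(- 4 \left(2 + 1\right)\right)\right) + 9552 = \left(10 \left(-5 - 3\right) + 20 \left(\left(-4\right) 3\right)\right) + 9552 = \left(10 \left(-8\right) + 20 \left(-12\right)\right) + 9552 = \left(-80 - 240\right) + 9552 = -320 + 9552 = 9232$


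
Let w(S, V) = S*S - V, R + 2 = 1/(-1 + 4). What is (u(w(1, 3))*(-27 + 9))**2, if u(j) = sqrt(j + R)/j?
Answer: -297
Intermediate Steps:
R = -5/3 (R = -2 + 1/(-1 + 4) = -2 + 1/3 = -5/3 ≈ -1.6667)
w(S, V) = S**2 - V
u(j) = sqrt(-5/3 + j)/j (u(j) = sqrt(j - 5/3)/j = sqrt(-5/3 + j)/j)
(u(w(1, 3))*(-27 + 9))**2 = ((sqrt(-15 + 9*(1**2 - 1*3))/(3*(1**2 - 1*3)))*(-27 + 9))**2 = ((sqrt(-15 + 9*(1 - 3))/(3*(1 - 3)))*(-18))**2 = (((1/3)*sqrt(-15 + 9*(-2))/(-2))*(-18))**2 = (((1/3)*(-1/2)*sqrt(-15 - 18))*(-18))**2 = (((1/3)*(-1/2)*sqrt(-33))*(-18))**2 = (((1/3)*(-1/2)*(I*sqrt(33)))*(-18))**2 = (-I*sqrt(33)/6*(-18))**2 = (3*I*sqrt(33))**2 = -297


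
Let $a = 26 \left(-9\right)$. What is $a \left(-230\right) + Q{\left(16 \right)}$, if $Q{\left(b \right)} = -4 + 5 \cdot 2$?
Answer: $53826$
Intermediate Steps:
$Q{\left(b \right)} = 6$ ($Q{\left(b \right)} = -4 + 10 = 6$)
$a = -234$
$a \left(-230\right) + Q{\left(16 \right)} = \left(-234\right) \left(-230\right) + 6 = 53820 + 6 = 53826$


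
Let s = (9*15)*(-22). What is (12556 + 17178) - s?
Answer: 32704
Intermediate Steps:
s = -2970 (s = 135*(-22) = -2970)
(12556 + 17178) - s = (12556 + 17178) - 1*(-2970) = 29734 + 2970 = 32704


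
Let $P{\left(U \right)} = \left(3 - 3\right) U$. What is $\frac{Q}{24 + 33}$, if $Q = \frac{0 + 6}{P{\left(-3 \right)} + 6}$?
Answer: $\frac{1}{57} \approx 0.017544$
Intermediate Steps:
$P{\left(U \right)} = 0$ ($P{\left(U \right)} = 0 U = 0$)
$Q = 1$ ($Q = \frac{0 + 6}{0 + 6} = \frac{6}{6} = 6 \cdot \frac{1}{6} = 1$)
$\frac{Q}{24 + 33} = 1 \frac{1}{24 + 33} = 1 \cdot \frac{1}{57} = \frac{1}{57}$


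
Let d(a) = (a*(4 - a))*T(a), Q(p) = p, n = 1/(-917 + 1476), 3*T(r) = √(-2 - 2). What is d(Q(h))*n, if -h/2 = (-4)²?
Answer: -768*I/559 ≈ -1.3739*I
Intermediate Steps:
T(r) = 2*I/3 (T(r) = √(-2 - 2)/3 = √(-4)/3 = (2*I)/3 = 2*I/3)
h = -32 (h = -2*(-4)² = -2*16 = -32)
n = 1/559 ≈ 0.0017889
d(a) = 2*I*a*(4 - a)/3 (d(a) = (a*(4 - a))*(2*I/3) = 2*I*a*(4 - a)/3)
d(Q(h))*n = ((⅔)*I*(-32)*(4 - 1*(-32)))*(1/559) = ((⅔)*I*(-32)*(4 + 32))*(1/559) = ((⅔)*I*(-32)*36)*(1/559) = -768*I*(1/559) = -768*I/559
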